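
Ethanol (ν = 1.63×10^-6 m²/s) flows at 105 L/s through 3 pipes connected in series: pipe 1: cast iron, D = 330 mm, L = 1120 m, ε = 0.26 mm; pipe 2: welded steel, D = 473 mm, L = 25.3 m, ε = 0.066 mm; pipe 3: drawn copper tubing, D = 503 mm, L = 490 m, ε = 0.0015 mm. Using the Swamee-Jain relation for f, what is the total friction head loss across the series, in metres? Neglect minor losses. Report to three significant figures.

Pipe 1: V = 1.228 m/s, Re = 2.49×10^5, ε/D = 7.88×10^-4, f = 0.02003, h_1 = f(L/D)V²/2g = 5.221 m
Pipe 2: V = 0.5976 m/s, Re = 1.73×10^5, ε/D = 1.40×10^-4, f = 0.01705, h_2 = f(L/D)V²/2g = 0.01660 m
Pipe 3: V = 0.5284 m/s, Re = 1.63×10^5, ε/D = 2.98×10^-6, f = 0.01619, h_3 = f(L/D)V²/2g = 0.2245 m
Series → Q common, losses add: H = Σh = 5.462 m

H ≈ 5.46 m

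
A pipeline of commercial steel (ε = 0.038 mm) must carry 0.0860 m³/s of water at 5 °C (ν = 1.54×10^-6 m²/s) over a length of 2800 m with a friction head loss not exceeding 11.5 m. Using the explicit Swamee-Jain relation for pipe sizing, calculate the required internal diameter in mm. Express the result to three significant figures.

Swamee-Jain (Type III): D = 0.66·[ε^1.25·(LQ²/(gh_f))^4.75 + ν·Q^9.4·(L/(gh_f))^5.2]^0.04
LQ²/(gh_f) = 0.1836; L/(gh_f) = 24.82
Term 1 = ε^1.25·(…)^4.75 = 9.50×10^-10; Term 2 = ν·Q^9.4·(…)^5.2 = 2.66×10^-9
D = 0.66·(9.50×10^-10 + 2.66×10^-9)^0.04 = 0.3033 m = 303 mm
Check: V = 1.19 m/s, Re = 2.34×10^5, f = 0.01621, h_f = 10.8 m ≈ 11.5 m ✓

D ≈ 303 mm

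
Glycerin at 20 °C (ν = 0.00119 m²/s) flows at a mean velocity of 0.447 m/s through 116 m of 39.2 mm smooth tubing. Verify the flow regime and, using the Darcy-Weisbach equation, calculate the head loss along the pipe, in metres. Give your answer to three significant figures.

h_f ≈ 131 m

Re = VD/ν = 0.447·0.03920/0.00119 = 14.7 → laminar (Re < 2300)
f = 64/Re = 4.346
h_f = f(L/D)V²/(2g) = 4.346·(116/0.03920)·0.447²/(2·9.81) = 131.0 m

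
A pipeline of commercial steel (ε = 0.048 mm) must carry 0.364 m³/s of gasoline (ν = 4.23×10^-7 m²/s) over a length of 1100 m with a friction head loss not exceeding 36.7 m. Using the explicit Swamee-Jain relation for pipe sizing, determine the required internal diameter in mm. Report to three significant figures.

D ≈ 340 mm

Swamee-Jain (Type III): D = 0.66·[ε^1.25·(LQ²/(gh_f))^4.75 + ν·Q^9.4·(L/(gh_f))^5.2]^0.04
LQ²/(gh_f) = 0.4048; L/(gh_f) = 3.055
Term 1 = ε^1.25·(…)^4.75 = 5.45×10^-8; Term 2 = ν·Q^9.4·(…)^5.2 = 1.05×10^-8
D = 0.66·(5.45×10^-8 + 1.05×10^-8)^0.04 = 0.3405 m = 340 mm
Check: V = 4.00 m/s, Re = 3.22×10^6, f = 0.01329, h_f = 35.0 m ≈ 36.7 m ✓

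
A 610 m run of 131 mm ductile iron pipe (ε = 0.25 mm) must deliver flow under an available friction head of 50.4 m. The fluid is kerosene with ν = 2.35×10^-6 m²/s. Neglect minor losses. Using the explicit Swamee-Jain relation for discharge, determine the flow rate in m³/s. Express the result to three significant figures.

Q ≈ 0.0399 m³/s

Swamee-Jain (Type II): Q = -0.965·√(gD⁵h_f/L)·ln[ε/(3.7D) + √(3.17ν²L/(gD³h_f))]
√(gD⁵h_f/L) = √(9.81·0.131⁵·50.4/610) = 0.005592
ε/(3.7D) = 5.16×10^-4; √(3.17ν²L/(gD³h_f)) = 9.80×10^-5
Q = -0.965·0.005592·ln(6.138×10^-4) = 0.03991 m³/s
Check: V = 2.96 m/s, Re = 1.65×10^5, f = 0.02442, h_f = 50.8 m ≈ 50.4 m ✓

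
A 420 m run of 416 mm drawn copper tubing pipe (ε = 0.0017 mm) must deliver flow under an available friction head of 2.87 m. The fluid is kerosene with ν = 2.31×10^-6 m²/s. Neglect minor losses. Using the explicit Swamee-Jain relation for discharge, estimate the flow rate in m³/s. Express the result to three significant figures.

Swamee-Jain (Type II): Q = -0.965·√(gD⁵h_f/L)·ln[ε/(3.7D) + √(3.17ν²L/(gD³h_f))]
√(gD⁵h_f/L) = √(9.81·0.416⁵·2.87/420) = 0.02890
ε/(3.7D) = 1.10×10^-6; √(3.17ν²L/(gD³h_f)) = 5.92×10^-5
Q = -0.965·0.02890·ln(6.031×10^-5) = 0.2710 m³/s
Check: V = 1.99 m/s, Re = 3.59×10^5, f = 0.01396, h_f = 2.85 m ≈ 2.87 m ✓

Q ≈ 0.271 m³/s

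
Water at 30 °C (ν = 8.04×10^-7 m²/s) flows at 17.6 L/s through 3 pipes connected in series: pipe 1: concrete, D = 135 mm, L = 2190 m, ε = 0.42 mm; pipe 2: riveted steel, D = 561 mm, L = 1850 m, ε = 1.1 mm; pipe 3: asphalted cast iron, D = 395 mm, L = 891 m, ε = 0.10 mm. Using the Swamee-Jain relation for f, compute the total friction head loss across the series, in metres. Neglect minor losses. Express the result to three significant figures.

Pipe 1: V = 1.230 m/s, Re = 2.06×10^5, ε/D = 0.00311, f = 0.02725, h_1 = f(L/D)V²/2g = 34.06 m
Pipe 2: V = 0.07120 m/s, Re = 4.97×10^4, ε/D = 0.00196, f = 0.02670, h_2 = f(L/D)V²/2g = 0.02275 m
Pipe 3: V = 0.1436 m/s, Re = 7.06×10^4, ε/D = 2.53×10^-4, f = 0.02042, h_3 = f(L/D)V²/2g = 0.04842 m
Series → Q common, losses add: H = Σh = 34.13 m

H ≈ 34.1 m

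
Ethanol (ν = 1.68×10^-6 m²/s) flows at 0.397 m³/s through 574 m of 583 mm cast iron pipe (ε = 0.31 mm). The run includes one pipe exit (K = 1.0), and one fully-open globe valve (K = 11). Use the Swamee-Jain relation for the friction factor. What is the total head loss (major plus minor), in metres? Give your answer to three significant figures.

V = 4Q/(πD²) = 1.487 m/s; V²/2g = 0.1127 m
Re = 5.16×10^5, ε/D = 5.32×10^-4 → f = 0.01795 (Swamee-Jain)
Major: h_f = f(L/D)·V²/2g = 0.01795·984.6·0.1127 = 1.992 m
Minor: ΣK = 12.0; h_m = ΣK·V²/2g = 1.353 m
Total H_L = 1.992 + 1.353 = 3.344 m

H_L ≈ 3.34 m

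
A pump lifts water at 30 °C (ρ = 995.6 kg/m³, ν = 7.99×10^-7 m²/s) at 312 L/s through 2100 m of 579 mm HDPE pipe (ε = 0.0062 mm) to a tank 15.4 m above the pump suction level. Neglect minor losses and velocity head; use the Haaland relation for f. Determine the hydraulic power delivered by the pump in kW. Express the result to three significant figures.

P_hyd ≈ 56.5 kW

V = 4Q/(πD²) = 1.185 m/s; Re = 8.59×10^5; ε/D = 1.07×10^-5; f = 0.01206
h_f = f(L/D)V²/2g = 3.131 m
Total head H = z + h_f = 15.4 + 3.131 = 18.53 m
P_hyd = ρgQH = 995.6·9.81·0.312·18.53 = 56.47 kW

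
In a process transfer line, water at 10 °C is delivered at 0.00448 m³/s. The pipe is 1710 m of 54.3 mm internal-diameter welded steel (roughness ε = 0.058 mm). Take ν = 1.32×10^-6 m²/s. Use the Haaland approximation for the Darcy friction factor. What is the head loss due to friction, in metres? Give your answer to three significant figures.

V = 4Q/(πD²) = 4·0.00448/(π·0.0543²) = 1.935 m/s
Re = VD/ν = 1.935·0.0543/1.32×10^-6 = 7.96×10^4 → turbulent
ε/D = 0.058/54.3 = 0.00107
Haaland: f = 0.02268
h_f = f(L/D)V²/(2g) = 0.02268·(1710/0.0543)·1.935²/(2·9.81) = 136.2 m

h_f ≈ 136 m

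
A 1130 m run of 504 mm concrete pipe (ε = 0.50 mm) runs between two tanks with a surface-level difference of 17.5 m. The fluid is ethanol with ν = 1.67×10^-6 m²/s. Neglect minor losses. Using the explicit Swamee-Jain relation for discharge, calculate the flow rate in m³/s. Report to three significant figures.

Q ≈ 0.553 m³/s

Swamee-Jain (Type II): Q = -0.965·√(gD⁵h_f/L)·ln[ε/(3.7D) + √(3.17ν²L/(gD³h_f))]
√(gD⁵h_f/L) = √(9.81·0.504⁵·17.5/1130) = 0.07029
ε/(3.7D) = 2.68×10^-4; √(3.17ν²L/(gD³h_f)) = 2.13×10^-5
Q = -0.965·0.07029·ln(2.894×10^-4) = 0.5526 m³/s
Check: V = 2.77 m/s, Re = 8.36×10^5, f = 0.02006, h_f = 17.6 m ≈ 17.5 m ✓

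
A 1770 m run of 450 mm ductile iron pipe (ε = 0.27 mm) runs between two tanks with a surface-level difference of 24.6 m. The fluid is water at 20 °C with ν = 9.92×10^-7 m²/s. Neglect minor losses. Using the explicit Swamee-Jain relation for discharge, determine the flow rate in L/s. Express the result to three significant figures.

Q ≈ 418 L/s

Swamee-Jain (Type II): Q = -0.965·√(gD⁵h_f/L)·ln[ε/(3.7D) + √(3.17ν²L/(gD³h_f))]
√(gD⁵h_f/L) = √(9.81·0.450⁵·24.6/1770) = 0.05016
ε/(3.7D) = 1.62×10^-4; √(3.17ν²L/(gD³h_f)) = 1.58×10^-5
Q = -0.965·0.05016·ln(1.780×10^-4) = 0.4179 m³/s
Check: V = 2.63 m/s, Re = 1.19×10^6, f = 0.01787, h_f = 24.7 m ≈ 24.6 m ✓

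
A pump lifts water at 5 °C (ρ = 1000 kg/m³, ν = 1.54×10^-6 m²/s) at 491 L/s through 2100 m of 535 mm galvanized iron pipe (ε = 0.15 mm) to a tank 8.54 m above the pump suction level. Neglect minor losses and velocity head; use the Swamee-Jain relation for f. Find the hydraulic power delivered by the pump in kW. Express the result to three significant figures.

V = 4Q/(πD²) = 2.184 m/s; Re = 7.59×10^5; ε/D = 2.80×10^-4; f = 0.01579
h_f = f(L/D)V²/2g = 15.07 m
Total head H = z + h_f = 8.54 + 15.07 = 23.61 m
P_hyd = ρgQH = 1000·9.81·0.491·23.61 = 113.7 kW

P_hyd ≈ 114 kW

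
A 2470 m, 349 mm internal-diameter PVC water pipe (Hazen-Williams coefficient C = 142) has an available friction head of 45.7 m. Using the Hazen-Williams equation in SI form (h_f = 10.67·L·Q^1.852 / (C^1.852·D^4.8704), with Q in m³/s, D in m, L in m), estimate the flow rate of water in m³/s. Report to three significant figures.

Rearranging: Q = [h_f·C^1.852·D^4.8704 / (10.67·L)]^(1/1.852)
Q = [45.7·142^1.852·0.349^4.8704 / (10.67·2470)]^0.540 = 0.2879 m³/s

Q ≈ 0.288 m³/s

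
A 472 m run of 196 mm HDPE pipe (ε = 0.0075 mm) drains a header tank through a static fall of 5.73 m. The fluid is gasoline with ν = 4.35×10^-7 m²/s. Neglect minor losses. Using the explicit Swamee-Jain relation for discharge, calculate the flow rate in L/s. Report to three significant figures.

Q ≈ 57.9 L/s

Swamee-Jain (Type II): Q = -0.965·√(gD⁵h_f/L)·ln[ε/(3.7D) + √(3.17ν²L/(gD³h_f))]
√(gD⁵h_f/L) = √(9.81·0.196⁵·5.73/472) = 0.005869
ε/(3.7D) = 1.03×10^-5; √(3.17ν²L/(gD³h_f)) = 2.59×10^-5
Q = -0.965·0.005869·ln(3.621×10^-5) = 0.05792 m³/s
Check: V = 1.92 m/s, Re = 8.65×10^5, f = 0.01269, h_f = 5.74 m ≈ 5.73 m ✓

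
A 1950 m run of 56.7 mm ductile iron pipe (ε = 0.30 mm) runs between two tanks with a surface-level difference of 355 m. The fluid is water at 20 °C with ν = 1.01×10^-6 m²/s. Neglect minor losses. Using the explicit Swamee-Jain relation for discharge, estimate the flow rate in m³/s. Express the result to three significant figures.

Swamee-Jain (Type II): Q = -0.965·√(gD⁵h_f/L)·ln[ε/(3.7D) + √(3.17ν²L/(gD³h_f))]
√(gD⁵h_f/L) = √(9.81·0.0567⁵·355/1950) = 0.001023
ε/(3.7D) = 0.00143; √(3.17ν²L/(gD³h_f)) = 9.97×10^-5
Q = -0.965·0.001023·ln(0.001530) = 0.006400 m³/s
Check: V = 2.53 m/s, Re = 1.42×10^5, f = 0.03175, h_f = 357 m ≈ 355 m ✓

Q ≈ 0.00640 m³/s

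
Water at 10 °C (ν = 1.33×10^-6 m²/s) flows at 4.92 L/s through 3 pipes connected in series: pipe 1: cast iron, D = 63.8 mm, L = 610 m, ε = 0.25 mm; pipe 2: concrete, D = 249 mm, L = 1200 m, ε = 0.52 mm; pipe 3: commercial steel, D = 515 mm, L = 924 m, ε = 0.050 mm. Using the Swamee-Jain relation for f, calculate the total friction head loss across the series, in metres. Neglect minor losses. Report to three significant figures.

Pipe 1: V = 1.539 m/s, Re = 7.38×10^4, ε/D = 0.00392, f = 0.03000, h_1 = f(L/D)V²/2g = 34.62 m
Pipe 2: V = 0.1010 m/s, Re = 1.89×10^4, ε/D = 0.00209, f = 0.03054, h_2 = f(L/D)V²/2g = 0.07658 m
Pipe 3: V = 0.02362 m/s, Re = 9150, ε/D = 9.71×10^-5, f = 0.03191, h_3 = f(L/D)V²/2g = 0.001628 m
Series → Q common, losses add: H = Σh = 34.70 m

H ≈ 34.7 m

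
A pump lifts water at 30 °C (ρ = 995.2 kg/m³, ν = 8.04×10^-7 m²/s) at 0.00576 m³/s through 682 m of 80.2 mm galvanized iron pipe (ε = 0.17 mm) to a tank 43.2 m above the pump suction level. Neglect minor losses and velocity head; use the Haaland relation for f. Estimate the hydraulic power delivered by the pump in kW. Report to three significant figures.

P_hyd ≈ 3.23 kW

V = 4Q/(πD²) = 1.140 m/s; Re = 1.14×10^5; ε/D = 0.00212; f = 0.02513
h_f = f(L/D)V²/2g = 14.16 m
Total head H = z + h_f = 43.2 + 14.16 = 57.36 m
P_hyd = ρgQH = 995.2·9.81·0.00576·57.36 = 3.225 kW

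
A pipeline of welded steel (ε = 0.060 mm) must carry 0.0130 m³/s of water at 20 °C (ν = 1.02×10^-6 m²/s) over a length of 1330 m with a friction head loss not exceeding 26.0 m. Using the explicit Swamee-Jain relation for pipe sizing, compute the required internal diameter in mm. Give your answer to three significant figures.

D ≈ 109 mm

Swamee-Jain (Type III): D = 0.66·[ε^1.25·(LQ²/(gh_f))^4.75 + ν·Q^9.4·(L/(gh_f))^5.2]^0.04
LQ²/(gh_f) = 8.812×10^-4; L/(gh_f) = 5.214
Term 1 = ε^1.25·(…)^4.75 = 1.63×10^-20; Term 2 = ν·Q^9.4·(…)^5.2 = 1.02×10^-20
D = 0.66·(1.63×10^-20 + 1.02×10^-20)^0.04 = 0.1088 m = 109 mm
Check: V = 1.40 m/s, Re = 1.49×10^5, f = 0.01973, h_f = 24.1 m ≈ 26.0 m ✓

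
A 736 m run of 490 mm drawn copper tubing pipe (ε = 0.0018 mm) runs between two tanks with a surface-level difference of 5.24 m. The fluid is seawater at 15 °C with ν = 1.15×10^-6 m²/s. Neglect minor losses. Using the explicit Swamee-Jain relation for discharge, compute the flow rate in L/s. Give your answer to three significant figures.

Q ≈ 457 L/s

Swamee-Jain (Type II): Q = -0.965·√(gD⁵h_f/L)·ln[ε/(3.7D) + √(3.17ν²L/(gD³h_f))]
√(gD⁵h_f/L) = √(9.81·0.490⁵·5.24/736) = 0.04442
ε/(3.7D) = 9.93×10^-7; √(3.17ν²L/(gD³h_f)) = 2.26×10^-5
Q = -0.965·0.04442·ln(2.358×10^-5) = 0.4567 m³/s
Check: V = 2.42 m/s, Re = 1.03×10^6, f = 0.01164, h_f = 5.23 m ≈ 5.24 m ✓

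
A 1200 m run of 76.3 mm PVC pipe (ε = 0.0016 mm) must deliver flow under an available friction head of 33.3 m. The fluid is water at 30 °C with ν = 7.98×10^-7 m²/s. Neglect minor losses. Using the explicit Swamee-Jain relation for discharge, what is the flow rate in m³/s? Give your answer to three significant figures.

Q ≈ 0.00722 m³/s

Swamee-Jain (Type II): Q = -0.965·√(gD⁵h_f/L)·ln[ε/(3.7D) + √(3.17ν²L/(gD³h_f))]
√(gD⁵h_f/L) = √(9.81·0.0763⁵·33.3/1200) = 8.390×10^-4
ε/(3.7D) = 5.67×10^-6; √(3.17ν²L/(gD³h_f)) = 1.29×10^-4
Q = -0.965·8.390×10^-4·ln(1.349×10^-4) = 0.007215 m³/s
Check: V = 1.58 m/s, Re = 1.51×10^5, f = 0.01658, h_f = 33.1 m ≈ 33.3 m ✓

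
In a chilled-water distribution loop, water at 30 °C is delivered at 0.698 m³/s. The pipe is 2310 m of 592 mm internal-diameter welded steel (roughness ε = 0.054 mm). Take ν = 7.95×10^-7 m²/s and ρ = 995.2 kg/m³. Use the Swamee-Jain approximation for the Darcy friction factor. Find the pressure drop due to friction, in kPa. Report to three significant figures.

Δp ≈ 159 kPa

V = 4Q/(πD²) = 4·0.698/(π·0.592²) = 2.536 m/s
Re = VD/ν = 2.536·0.592/7.95×10^-7 = 1.89×10^6 → turbulent
ε/D = 0.054/592 = 9.12×10^-5
Swamee-Jain: f = 0.01277
h_f = f(L/D)V²/(2g) = 0.01277·(2310/0.592)·2.536²/(2·9.81) = 16.33 m
Δp = ρg·h_f = 995.2·9.81·16.33 = 159.4 kPa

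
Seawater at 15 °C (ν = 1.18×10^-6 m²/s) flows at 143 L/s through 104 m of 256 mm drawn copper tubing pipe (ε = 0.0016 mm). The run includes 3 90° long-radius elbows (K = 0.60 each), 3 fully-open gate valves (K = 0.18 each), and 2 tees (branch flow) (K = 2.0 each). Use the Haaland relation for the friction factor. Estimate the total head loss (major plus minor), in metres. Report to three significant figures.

H_L ≈ 4.53 m

V = 4Q/(πD²) = 2.778 m/s; V²/2g = 0.3934 m
Re = 6.03×10^5, ε/D = 6.25×10^-6 → f = 0.01272 (Haaland)
Major: h_f = f(L/D)·V²/2g = 0.01272·406.2·0.3934 = 2.032 m
Minor: ΣK = 6.34; h_m = ΣK·V²/2g = 2.494 m
Total H_L = 2.032 + 2.494 = 4.526 m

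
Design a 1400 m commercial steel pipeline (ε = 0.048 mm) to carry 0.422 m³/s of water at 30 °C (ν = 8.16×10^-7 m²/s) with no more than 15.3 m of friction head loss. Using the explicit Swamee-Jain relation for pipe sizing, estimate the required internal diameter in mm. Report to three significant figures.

D ≈ 451 mm

Swamee-Jain (Type III): D = 0.66·[ε^1.25·(LQ²/(gh_f))^4.75 + ν·Q^9.4·(L/(gh_f))^5.2]^0.04
LQ²/(gh_f) = 1.661; L/(gh_f) = 9.328
Term 1 = ε^1.25·(…)^4.75 = 4.45×10^-5; Term 2 = ν·Q^9.4·(…)^5.2 = 2.71×10^-5
D = 0.66·(4.45×10^-5 + 2.71×10^-5)^0.04 = 0.4505 m = 451 mm
Check: V = 2.65 m/s, Re = 1.46×10^6, f = 0.01323, h_f = 14.7 m ≈ 15.3 m ✓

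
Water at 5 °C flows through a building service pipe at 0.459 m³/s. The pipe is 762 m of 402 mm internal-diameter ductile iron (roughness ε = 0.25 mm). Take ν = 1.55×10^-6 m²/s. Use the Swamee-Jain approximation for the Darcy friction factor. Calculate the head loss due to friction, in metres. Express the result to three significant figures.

h_f ≈ 22.9 m

V = 4Q/(πD²) = 4·0.459/(π·0.402²) = 3.616 m/s
Re = VD/ν = 3.616·0.402/1.55×10^-6 = 9.38×10^5 → turbulent
ε/D = 0.25/402 = 6.22×10^-4
Swamee-Jain: f = 0.01810
h_f = f(L/D)V²/(2g) = 0.01810·(762/0.402)·3.616²/(2·9.81) = 22.87 m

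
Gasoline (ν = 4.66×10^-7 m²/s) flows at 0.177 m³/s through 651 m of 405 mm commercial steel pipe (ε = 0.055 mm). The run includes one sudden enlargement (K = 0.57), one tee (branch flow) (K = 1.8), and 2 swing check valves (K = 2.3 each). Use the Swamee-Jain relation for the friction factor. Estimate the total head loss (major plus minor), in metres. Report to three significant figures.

V = 4Q/(πD²) = 1.374 m/s; V²/2g = 0.09622 m
Re = 1.19×10^6, ε/D = 1.36×10^-4 → f = 0.01384 (Swamee-Jain)
Major: h_f = f(L/D)·V²/2g = 0.01384·1607·0.09622 = 2.140 m
Minor: ΣK = 6.97; h_m = ΣK·V²/2g = 0.6706 m
Total H_L = 2.140 + 0.6706 = 2.811 m

H_L ≈ 2.81 m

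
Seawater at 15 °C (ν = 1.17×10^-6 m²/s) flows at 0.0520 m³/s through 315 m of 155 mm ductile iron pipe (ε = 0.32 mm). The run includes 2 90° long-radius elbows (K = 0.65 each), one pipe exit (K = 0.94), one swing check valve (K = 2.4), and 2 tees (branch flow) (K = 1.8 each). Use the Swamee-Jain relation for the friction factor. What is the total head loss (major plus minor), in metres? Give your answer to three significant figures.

V = 4Q/(πD²) = 2.756 m/s; V²/2g = 0.3871 m
Re = 3.65×10^5, ε/D = 0.00206 → f = 0.02424 (Swamee-Jain)
Major: h_f = f(L/D)·V²/2g = 0.02424·2032·0.3871 = 19.07 m
Minor: ΣK = 8.24; h_m = ΣK·V²/2g = 3.190 m
Total H_L = 19.07 + 3.190 = 22.26 m

H_L ≈ 22.3 m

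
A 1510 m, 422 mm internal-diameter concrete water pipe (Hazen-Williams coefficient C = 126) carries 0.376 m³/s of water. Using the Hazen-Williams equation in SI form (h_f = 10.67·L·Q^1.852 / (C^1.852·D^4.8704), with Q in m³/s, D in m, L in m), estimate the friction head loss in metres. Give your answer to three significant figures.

h_f ≈ 22.7 m

h_f = 10.67·1510·0.376^1.852 / (126^1.852·0.422^4.8704) = 22.67 m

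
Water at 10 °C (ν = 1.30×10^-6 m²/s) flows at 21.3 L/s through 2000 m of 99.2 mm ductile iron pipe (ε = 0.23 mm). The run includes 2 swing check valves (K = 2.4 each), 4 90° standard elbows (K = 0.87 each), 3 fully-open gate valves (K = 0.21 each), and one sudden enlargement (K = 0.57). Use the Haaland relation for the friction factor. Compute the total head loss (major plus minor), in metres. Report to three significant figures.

H_L ≈ 200 m

V = 4Q/(πD²) = 2.756 m/s; V²/2g = 0.3871 m
Re = 2.10×10^5, ε/D = 0.00232 → f = 0.02510 (Haaland)
Major: h_f = f(L/D)·V²/2g = 0.02510·20161·0.3871 = 195.9 m
Minor: ΣK = 9.48; h_m = ΣK·V²/2g = 3.670 m
Total H_L = 195.9 + 3.670 = 199.5 m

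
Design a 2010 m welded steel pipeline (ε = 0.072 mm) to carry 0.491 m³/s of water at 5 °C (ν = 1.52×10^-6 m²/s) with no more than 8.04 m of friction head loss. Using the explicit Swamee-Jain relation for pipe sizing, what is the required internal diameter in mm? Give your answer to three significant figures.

Swamee-Jain (Type III): D = 0.66·[ε^1.25·(LQ²/(gh_f))^4.75 + ν·Q^9.4·(L/(gh_f))^5.2]^0.04
LQ²/(gh_f) = 6.144; L/(gh_f) = 25.48
Term 1 = ε^1.25·(…)^4.75 = 0.0369; Term 2 = ν·Q^9.4·(…)^5.2 = 0.0390
D = 0.66·(0.0369 + 0.0390)^0.04 = 0.5953 m = 595 mm
Check: V = 1.76 m/s, Re = 6.91×10^5, f = 0.01424, h_f = 7.63 m ≈ 8.04 m ✓

D ≈ 595 mm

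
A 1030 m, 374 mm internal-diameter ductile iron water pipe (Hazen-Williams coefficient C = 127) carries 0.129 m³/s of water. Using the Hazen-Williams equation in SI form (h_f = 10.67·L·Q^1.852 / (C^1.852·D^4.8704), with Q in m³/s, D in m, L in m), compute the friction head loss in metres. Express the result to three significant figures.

h_f = 10.67·1030·0.129^1.852 / (127^1.852·0.374^4.8704) = 3.783 m

h_f ≈ 3.78 m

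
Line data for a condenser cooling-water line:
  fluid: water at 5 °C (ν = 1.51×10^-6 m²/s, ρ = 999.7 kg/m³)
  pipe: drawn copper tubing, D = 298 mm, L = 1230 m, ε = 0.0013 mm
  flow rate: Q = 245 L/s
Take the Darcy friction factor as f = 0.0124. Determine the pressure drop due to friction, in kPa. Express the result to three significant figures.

V = 4Q/(πD²) = 4·0.245/(π·0.298²) = 3.513 m/s
h_f = f(L/D)V²/(2g) = 0.01240·(1230/0.298)·3.513²/(2·9.81) = 32.19 m
Δp = ρg·h_f = 999.7·9.81·32.19 = 315.7 kPa

Δp ≈ 316 kPa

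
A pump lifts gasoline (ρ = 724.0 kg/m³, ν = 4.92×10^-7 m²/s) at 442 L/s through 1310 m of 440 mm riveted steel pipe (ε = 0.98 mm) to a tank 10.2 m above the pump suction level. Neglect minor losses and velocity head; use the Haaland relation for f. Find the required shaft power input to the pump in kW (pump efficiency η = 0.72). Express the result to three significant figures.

V = 4Q/(πD²) = 2.907 m/s; Re = 2.60×10^6; ε/D = 0.00223; f = 0.02421
h_f = f(L/D)V²/2g = 31.05 m
Total head H = z + h_f = 10.2 + 31.05 = 41.25 m
P_hyd = ρgQH = 724.0·9.81·0.442·41.25 = 129.5 kW
P_shaft = P_hyd/η = 129.5/0.72 = 179.8 kW

P_shaft ≈ 180 kW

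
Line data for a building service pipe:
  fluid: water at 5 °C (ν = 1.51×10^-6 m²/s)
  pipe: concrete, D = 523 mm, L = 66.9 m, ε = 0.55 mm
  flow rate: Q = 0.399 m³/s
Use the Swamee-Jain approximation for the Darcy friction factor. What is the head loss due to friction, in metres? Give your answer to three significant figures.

h_f ≈ 0.460 m

V = 4Q/(πD²) = 4·0.399/(π·0.523²) = 1.857 m/s
Re = VD/ν = 1.857·0.523/1.51×10^-6 = 6.43×10^5 → turbulent
ε/D = 0.55/523 = 0.00105
Swamee-Jain: f = 0.02044
h_f = f(L/D)V²/(2g) = 0.02044·(66.9/0.523)·1.857²/(2·9.81) = 0.4597 m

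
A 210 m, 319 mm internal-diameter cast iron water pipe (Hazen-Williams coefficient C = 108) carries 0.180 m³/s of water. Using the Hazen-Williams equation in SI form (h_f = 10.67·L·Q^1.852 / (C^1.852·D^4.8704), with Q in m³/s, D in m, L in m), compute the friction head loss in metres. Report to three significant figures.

h_f ≈ 4.19 m

h_f = 10.67·210·0.180^1.852 / (108^1.852·0.319^4.8704) = 4.188 m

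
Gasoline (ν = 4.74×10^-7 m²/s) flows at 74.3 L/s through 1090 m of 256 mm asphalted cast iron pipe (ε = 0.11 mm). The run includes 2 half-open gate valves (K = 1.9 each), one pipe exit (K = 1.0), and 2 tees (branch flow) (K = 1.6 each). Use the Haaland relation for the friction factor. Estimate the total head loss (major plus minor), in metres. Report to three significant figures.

H_L ≈ 8.45 m

V = 4Q/(πD²) = 1.444 m/s; V²/2g = 0.1062 m
Re = 7.80×10^5, ε/D = 4.30×10^-4 → f = 0.01680 (Haaland)
Major: h_f = f(L/D)·V²/2g = 0.01680·4258·0.1062 = 7.596 m
Minor: ΣK = 8.00; h_m = ΣK·V²/2g = 0.8496 m
Total H_L = 7.596 + 0.8496 = 8.446 m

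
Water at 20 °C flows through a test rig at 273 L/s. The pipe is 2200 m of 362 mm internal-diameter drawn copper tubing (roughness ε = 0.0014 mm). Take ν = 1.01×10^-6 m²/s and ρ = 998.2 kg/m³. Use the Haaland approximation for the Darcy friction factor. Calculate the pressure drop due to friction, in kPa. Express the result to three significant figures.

V = 4Q/(πD²) = 4·0.273/(π·0.362²) = 2.653 m/s
Re = VD/ν = 2.653·0.362/1.01×10^-6 = 9.51×10^5 → turbulent
ε/D = 0.0014/362 = 3.87×10^-6
Haaland: f = 0.01175
h_f = f(L/D)V²/(2g) = 0.01175·(2200/0.362)·2.653²/(2·9.81) = 25.60 m
Δp = ρg·h_f = 998.2·9.81·25.60 = 250.7 kPa

Δp ≈ 251 kPa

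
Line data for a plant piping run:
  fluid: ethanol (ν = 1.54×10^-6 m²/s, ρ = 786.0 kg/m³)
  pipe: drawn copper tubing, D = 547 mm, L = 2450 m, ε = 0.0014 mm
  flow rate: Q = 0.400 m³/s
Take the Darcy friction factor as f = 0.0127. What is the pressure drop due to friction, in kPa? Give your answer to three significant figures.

Δp ≈ 64.8 kPa

V = 4Q/(πD²) = 4·0.400/(π·0.547²) = 1.702 m/s
h_f = f(L/D)V²/(2g) = 0.01270·(2450/0.547)·1.702²/(2·9.81) = 8.400 m
Δp = ρg·h_f = 786.0·9.81·8.400 = 64.77 kPa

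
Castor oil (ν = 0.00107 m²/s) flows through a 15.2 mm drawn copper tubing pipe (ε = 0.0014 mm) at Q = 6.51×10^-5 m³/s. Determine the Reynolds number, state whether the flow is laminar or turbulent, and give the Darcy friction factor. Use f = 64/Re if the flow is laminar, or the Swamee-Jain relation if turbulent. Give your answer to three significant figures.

Re ≈ 5.10; laminar; f = 64/Re ≈ 12.6

V = 4Q/(πD²) = 0.3588 m/s
Re = VD/ν = 0.3588·0.0152/0.00107 = 5.10
Re < 2300 → laminar → f = 64/Re = 12.56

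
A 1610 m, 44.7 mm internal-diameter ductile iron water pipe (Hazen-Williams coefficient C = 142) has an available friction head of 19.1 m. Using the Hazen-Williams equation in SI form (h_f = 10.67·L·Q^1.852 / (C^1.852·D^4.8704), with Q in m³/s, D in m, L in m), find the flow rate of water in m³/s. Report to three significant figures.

Q ≈ 0.00102 m³/s

Rearranging: Q = [h_f·C^1.852·D^4.8704 / (10.67·L)]^(1/1.852)
Q = [19.1·142^1.852·0.0447^4.8704 / (10.67·1610)]^0.540 = 0.001018 m³/s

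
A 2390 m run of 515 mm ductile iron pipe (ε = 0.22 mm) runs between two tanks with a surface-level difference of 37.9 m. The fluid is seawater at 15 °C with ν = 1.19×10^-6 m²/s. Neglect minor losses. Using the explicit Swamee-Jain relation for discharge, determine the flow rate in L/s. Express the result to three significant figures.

Swamee-Jain (Type II): Q = -0.965·√(gD⁵h_f/L)·ln[ε/(3.7D) + √(3.17ν²L/(gD³h_f))]
√(gD⁵h_f/L) = √(9.81·0.515⁵·37.9/2390) = 0.07507
ε/(3.7D) = 1.15×10^-4; √(3.17ν²L/(gD³h_f)) = 1.45×10^-5
Q = -0.965·0.07507·ln(1.300×10^-4) = 0.6482 m³/s
Check: V = 3.11 m/s, Re = 1.35×10^6, f = 0.01664, h_f = 38.1 m ≈ 37.9 m ✓

Q ≈ 648 L/s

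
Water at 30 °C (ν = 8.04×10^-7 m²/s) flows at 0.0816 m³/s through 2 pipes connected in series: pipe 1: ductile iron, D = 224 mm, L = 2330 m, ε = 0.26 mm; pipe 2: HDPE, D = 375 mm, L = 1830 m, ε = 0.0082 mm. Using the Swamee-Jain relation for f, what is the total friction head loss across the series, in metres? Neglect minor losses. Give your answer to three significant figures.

H ≈ 49.6 m

Pipe 1: V = 2.071 m/s, Re = 5.77×10^5, ε/D = 0.00116, f = 0.02095, h_1 = f(L/D)V²/2g = 47.62 m
Pipe 2: V = 0.7388 m/s, Re = 3.45×10^5, ε/D = 2.19×10^-5, f = 0.01428, h_2 = f(L/D)V²/2g = 1.939 m
Series → Q common, losses add: H = Σh = 49.56 m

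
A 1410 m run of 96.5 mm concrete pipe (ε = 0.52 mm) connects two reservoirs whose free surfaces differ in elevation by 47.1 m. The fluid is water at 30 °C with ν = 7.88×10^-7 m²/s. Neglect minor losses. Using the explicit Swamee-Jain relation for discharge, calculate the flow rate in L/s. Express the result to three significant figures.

Q ≈ 10.4 L/s

Swamee-Jain (Type II): Q = -0.965·√(gD⁵h_f/L)·ln[ε/(3.7D) + √(3.17ν²L/(gD³h_f))]
√(gD⁵h_f/L) = √(9.81·0.0965⁵·47.1/1410) = 0.001656
ε/(3.7D) = 0.00146; √(3.17ν²L/(gD³h_f)) = 8.18×10^-5
Q = -0.965·0.001656·ln(0.001538) = 0.01035 m³/s
Check: V = 1.42 m/s, Re = 1.73×10^5, f = 0.03178, h_f = 47.4 m ≈ 47.1 m ✓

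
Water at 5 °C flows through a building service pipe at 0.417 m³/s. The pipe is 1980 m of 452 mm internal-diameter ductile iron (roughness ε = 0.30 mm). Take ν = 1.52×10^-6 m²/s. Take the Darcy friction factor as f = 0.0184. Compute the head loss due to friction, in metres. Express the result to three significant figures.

h_f ≈ 27.7 m

V = 4Q/(πD²) = 4·0.417/(π·0.452²) = 2.599 m/s
h_f = f(L/D)V²/(2g) = 0.01840·(1980/0.452)·2.599²/(2·9.81) = 27.74 m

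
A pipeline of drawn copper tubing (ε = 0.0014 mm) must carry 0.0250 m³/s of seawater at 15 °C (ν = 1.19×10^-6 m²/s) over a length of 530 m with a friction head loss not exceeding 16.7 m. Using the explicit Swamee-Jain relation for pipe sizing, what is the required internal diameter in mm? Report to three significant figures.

D ≈ 122 mm

Swamee-Jain (Type III): D = 0.66·[ε^1.25·(LQ²/(gh_f))^4.75 + ν·Q^9.4·(L/(gh_f))^5.2]^0.04
LQ²/(gh_f) = 0.002022; L/(gh_f) = 3.235
Term 1 = ε^1.25·(…)^4.75 = 7.67×10^-21; Term 2 = ν·Q^9.4·(…)^5.2 = 4.65×10^-19
D = 0.66·(7.67×10^-21 + 4.65×10^-19)^0.04 = 0.1220 m = 122 mm
Check: V = 2.14 m/s, Re = 2.19×10^5, f = 0.01537, h_f = 15.5 m ≈ 16.7 m ✓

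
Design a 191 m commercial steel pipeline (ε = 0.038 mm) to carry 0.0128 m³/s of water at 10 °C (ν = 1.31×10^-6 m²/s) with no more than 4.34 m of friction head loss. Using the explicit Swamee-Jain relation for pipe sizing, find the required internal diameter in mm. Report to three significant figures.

Swamee-Jain (Type III): D = 0.66·[ε^1.25·(LQ²/(gh_f))^4.75 + ν·Q^9.4·(L/(gh_f))^5.2]^0.04
LQ²/(gh_f) = 7.350×10^-4; L/(gh_f) = 4.486
Term 1 = ε^1.25·(…)^4.75 = 3.89×10^-21; Term 2 = ν·Q^9.4·(…)^5.2 = 5.19×10^-21
D = 0.66·(3.89×10^-21 + 5.19×10^-21)^0.04 = 0.1042 m = 104 mm
Check: V = 1.50 m/s, Re = 1.19×10^5, f = 0.01933, h_f = 4.07 m ≈ 4.34 m ✓

D ≈ 104 mm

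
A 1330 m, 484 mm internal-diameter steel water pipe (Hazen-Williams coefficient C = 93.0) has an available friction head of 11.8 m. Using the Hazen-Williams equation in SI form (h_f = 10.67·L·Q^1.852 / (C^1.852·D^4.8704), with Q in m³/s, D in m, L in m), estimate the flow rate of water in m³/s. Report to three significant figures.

Rearranging: Q = [h_f·C^1.852·D^4.8704 / (10.67·L)]^(1/1.852)
Q = [11.8·93.0^1.852·0.484^4.8704 / (10.67·1330)]^0.540 = 0.2996 m³/s

Q ≈ 0.300 m³/s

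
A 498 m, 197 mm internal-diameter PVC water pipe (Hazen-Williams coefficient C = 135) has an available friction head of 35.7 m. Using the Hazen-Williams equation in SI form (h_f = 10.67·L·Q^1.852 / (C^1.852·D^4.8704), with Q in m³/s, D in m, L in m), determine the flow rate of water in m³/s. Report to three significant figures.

Q ≈ 0.126 m³/s

Rearranging: Q = [h_f·C^1.852·D^4.8704 / (10.67·L)]^(1/1.852)
Q = [35.7·135^1.852·0.197^4.8704 / (10.67·498)]^0.540 = 0.1264 m³/s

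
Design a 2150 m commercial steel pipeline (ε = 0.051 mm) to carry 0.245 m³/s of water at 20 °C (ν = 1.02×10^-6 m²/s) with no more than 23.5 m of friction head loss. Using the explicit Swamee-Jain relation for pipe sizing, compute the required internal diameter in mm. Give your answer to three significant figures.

D ≈ 369 mm

Swamee-Jain (Type III): D = 0.66·[ε^1.25·(LQ²/(gh_f))^4.75 + ν·Q^9.4·(L/(gh_f))^5.2]^0.04
LQ²/(gh_f) = 0.5598; L/(gh_f) = 9.326
Term 1 = ε^1.25·(…)^4.75 = 2.74×10^-7; Term 2 = ν·Q^9.4·(…)^5.2 = 2.04×10^-7
D = 0.66·(2.74×10^-7 + 2.04×10^-7)^0.04 = 0.3687 m = 369 mm
Check: V = 2.29 m/s, Re = 8.29×10^5, f = 0.01423, h_f = 22.3 m ≈ 23.5 m ✓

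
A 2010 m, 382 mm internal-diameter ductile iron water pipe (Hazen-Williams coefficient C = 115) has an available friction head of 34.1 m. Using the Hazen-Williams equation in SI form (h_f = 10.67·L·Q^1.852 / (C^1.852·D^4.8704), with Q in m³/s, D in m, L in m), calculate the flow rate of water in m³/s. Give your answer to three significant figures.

Rearranging: Q = [h_f·C^1.852·D^4.8704 / (10.67·L)]^(1/1.852)
Q = [34.1·115^1.852·0.382^4.8704 / (10.67·2010)]^0.540 = 0.2821 m³/s

Q ≈ 0.282 m³/s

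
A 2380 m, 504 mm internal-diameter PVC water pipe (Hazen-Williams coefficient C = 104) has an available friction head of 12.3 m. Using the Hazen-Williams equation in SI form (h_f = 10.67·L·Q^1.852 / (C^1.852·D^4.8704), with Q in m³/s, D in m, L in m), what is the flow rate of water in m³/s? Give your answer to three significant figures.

Q ≈ 0.278 m³/s

Rearranging: Q = [h_f·C^1.852·D^4.8704 / (10.67·L)]^(1/1.852)
Q = [12.3·104^1.852·0.504^4.8704 / (10.67·2380)]^0.540 = 0.2784 m³/s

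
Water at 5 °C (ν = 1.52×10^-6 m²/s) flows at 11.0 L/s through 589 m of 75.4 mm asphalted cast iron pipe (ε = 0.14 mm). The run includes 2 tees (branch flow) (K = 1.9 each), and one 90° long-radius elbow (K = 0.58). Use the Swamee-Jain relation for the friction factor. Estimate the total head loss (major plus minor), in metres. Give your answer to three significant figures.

V = 4Q/(πD²) = 2.464 m/s; V²/2g = 0.3093 m
Re = 1.22×10^5, ε/D = 0.00186 → f = 0.02465 (Swamee-Jain)
Major: h_f = f(L/D)·V²/2g = 0.02465·7812·0.3093 = 59.56 m
Minor: ΣK = 4.38; h_m = ΣK·V²/2g = 1.355 m
Total H_L = 59.56 + 1.355 = 60.91 m

H_L ≈ 60.9 m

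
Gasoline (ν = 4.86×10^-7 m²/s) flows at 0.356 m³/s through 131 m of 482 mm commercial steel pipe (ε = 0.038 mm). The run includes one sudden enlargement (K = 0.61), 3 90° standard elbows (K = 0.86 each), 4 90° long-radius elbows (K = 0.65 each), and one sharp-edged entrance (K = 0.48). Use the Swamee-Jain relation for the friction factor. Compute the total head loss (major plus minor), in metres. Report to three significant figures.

H_L ≈ 1.88 m

V = 4Q/(πD²) = 1.951 m/s; V²/2g = 0.1940 m
Re = 1.93×10^6, ε/D = 7.88×10^-5 → f = 0.01251 (Swamee-Jain)
Major: h_f = f(L/D)·V²/2g = 0.01251·271.8·0.1940 = 0.6599 m
Minor: ΣK = 6.27; h_m = ΣK·V²/2g = 1.216 m
Total H_L = 0.6599 + 1.216 = 1.876 m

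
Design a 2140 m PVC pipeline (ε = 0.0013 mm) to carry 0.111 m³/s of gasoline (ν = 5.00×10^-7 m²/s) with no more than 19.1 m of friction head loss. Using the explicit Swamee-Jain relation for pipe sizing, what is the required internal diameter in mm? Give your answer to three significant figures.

D ≈ 269 mm

Swamee-Jain (Type III): D = 0.66·[ε^1.25·(LQ²/(gh_f))^4.75 + ν·Q^9.4·(L/(gh_f))^5.2]^0.04
LQ²/(gh_f) = 0.1407; L/(gh_f) = 11.42
Term 1 = ε^1.25·(…)^4.75 = 3.95×10^-12; Term 2 = ν·Q^9.4·(…)^5.2 = 1.68×10^-10
D = 0.66·(3.95×10^-12 + 1.68×10^-10)^0.04 = 0.2685 m = 269 mm
Check: V = 1.96 m/s, Re = 1.05×10^6, f = 0.01163, h_f = 18.2 m ≈ 19.1 m ✓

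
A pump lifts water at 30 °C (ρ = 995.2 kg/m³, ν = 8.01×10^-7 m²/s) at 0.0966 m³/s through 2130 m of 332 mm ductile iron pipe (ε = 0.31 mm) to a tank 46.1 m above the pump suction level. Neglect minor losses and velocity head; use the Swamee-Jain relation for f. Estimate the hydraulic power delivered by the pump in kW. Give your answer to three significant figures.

P_hyd ≈ 51.2 kW

V = 4Q/(πD²) = 1.116 m/s; Re = 4.63×10^5; ε/D = 9.34×10^-4; f = 0.02011
h_f = f(L/D)V²/2g = 8.189 m
Total head H = z + h_f = 46.1 + 8.189 = 54.29 m
P_hyd = ρgQH = 995.2·9.81·0.0966·54.29 = 51.20 kW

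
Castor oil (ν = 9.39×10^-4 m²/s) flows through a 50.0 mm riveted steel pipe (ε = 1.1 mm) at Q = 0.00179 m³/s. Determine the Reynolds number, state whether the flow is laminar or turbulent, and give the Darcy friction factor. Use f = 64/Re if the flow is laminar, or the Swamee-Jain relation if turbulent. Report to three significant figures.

Re ≈ 48.5; laminar; f = 64/Re ≈ 1.32

V = 4Q/(πD²) = 0.9116 m/s
Re = VD/ν = 0.9116·0.0500/9.39×10^-4 = 48.5
Re < 2300 → laminar → f = 64/Re = 1.318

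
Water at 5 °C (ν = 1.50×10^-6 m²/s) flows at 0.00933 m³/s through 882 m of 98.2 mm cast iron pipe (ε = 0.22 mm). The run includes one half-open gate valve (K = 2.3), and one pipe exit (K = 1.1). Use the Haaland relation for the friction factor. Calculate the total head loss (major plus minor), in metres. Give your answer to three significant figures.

V = 4Q/(πD²) = 1.232 m/s; V²/2g = 0.07735 m
Re = 8.06×10^4, ε/D = 0.00224 → f = 0.02591 (Haaland)
Major: h_f = f(L/D)·V²/2g = 0.02591·8982·0.07735 = 18.00 m
Minor: ΣK = 3.40; h_m = ΣK·V²/2g = 0.2630 m
Total H_L = 18.00 + 0.2630 = 18.26 m

H_L ≈ 18.3 m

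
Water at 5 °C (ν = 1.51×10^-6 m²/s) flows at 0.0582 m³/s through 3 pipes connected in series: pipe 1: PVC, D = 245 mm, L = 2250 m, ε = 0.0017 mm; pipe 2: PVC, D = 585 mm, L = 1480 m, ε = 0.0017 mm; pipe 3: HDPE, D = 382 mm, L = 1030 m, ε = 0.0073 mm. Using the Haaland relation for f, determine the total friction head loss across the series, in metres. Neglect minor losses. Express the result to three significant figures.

H ≈ 11.8 m

Pipe 1: V = 1.235 m/s, Re = 2.00×10^5, ε/D = 6.94×10^-6, f = 0.01553, h_1 = f(L/D)V²/2g = 11.08 m
Pipe 2: V = 0.2165 m/s, Re = 8.39×10^4, ε/D = 2.91×10^-6, f = 0.01851, h_2 = f(L/D)V²/2g = 0.1119 m
Pipe 3: V = 0.5078 m/s, Re = 1.28×10^5, ε/D = 1.91×10^-5, f = 0.01701, h_3 = f(L/D)V²/2g = 0.6030 m
Series → Q common, losses add: H = Σh = 11.80 m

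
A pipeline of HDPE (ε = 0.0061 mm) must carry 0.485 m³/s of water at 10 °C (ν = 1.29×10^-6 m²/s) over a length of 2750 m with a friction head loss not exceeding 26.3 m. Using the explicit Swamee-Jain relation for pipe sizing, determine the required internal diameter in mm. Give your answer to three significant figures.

D ≈ 480 mm

Swamee-Jain (Type III): D = 0.66·[ε^1.25·(LQ²/(gh_f))^4.75 + ν·Q^9.4·(L/(gh_f))^5.2]^0.04
LQ²/(gh_f) = 2.507; L/(gh_f) = 10.66
Term 1 = ε^1.25·(…)^4.75 = 2.39×10^-5; Term 2 = ν·Q^9.4·(…)^5.2 = 3.17×10^-4
D = 0.66·(2.39×10^-5 + 3.17×10^-4)^0.04 = 0.4795 m = 480 mm
Check: V = 2.69 m/s, Re = 9.98×10^5, f = 0.01192, h_f = 25.1 m ≈ 26.3 m ✓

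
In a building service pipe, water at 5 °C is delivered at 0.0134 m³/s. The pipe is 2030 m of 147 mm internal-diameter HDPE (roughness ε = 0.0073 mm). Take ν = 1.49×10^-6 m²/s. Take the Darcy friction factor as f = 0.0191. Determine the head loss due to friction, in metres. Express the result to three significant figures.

h_f ≈ 8.38 m

V = 4Q/(πD²) = 4·0.0134/(π·0.147²) = 0.7896 m/s
h_f = f(L/D)V²/(2g) = 0.01910·(2030/0.147)·0.7896²/(2·9.81) = 8.381 m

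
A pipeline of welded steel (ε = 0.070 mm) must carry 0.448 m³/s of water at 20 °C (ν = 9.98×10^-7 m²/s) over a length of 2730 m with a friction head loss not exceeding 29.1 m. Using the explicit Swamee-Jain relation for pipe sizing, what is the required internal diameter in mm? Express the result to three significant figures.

D ≈ 470 mm

Swamee-Jain (Type III): D = 0.66·[ε^1.25·(LQ²/(gh_f))^4.75 + ν·Q^9.4·(L/(gh_f))^5.2]^0.04
LQ²/(gh_f) = 1.919; L/(gh_f) = 9.563
Term 1 = ε^1.25·(…)^4.75 = 1.42×10^-4; Term 2 = ν·Q^9.4·(…)^5.2 = 6.61×10^-5
D = 0.66·(1.42×10^-4 + 6.61×10^-5)^0.04 = 0.4702 m = 470 mm
Check: V = 2.58 m/s, Re = 1.22×10^6, f = 0.01400, h_f = 27.6 m ≈ 29.1 m ✓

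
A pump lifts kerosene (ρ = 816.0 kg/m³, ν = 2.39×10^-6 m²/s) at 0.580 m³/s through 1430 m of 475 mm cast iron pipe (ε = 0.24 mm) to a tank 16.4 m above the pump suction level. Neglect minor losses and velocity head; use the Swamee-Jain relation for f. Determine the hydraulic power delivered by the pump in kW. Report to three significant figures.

V = 4Q/(πD²) = 3.273 m/s; Re = 6.50×10^5; ε/D = 5.05×10^-4; f = 0.01760
h_f = f(L/D)V²/2g = 28.93 m
Total head H = z + h_f = 16.4 + 28.93 = 45.33 m
P_hyd = ρgQH = 816.0·9.81·0.580·45.33 = 210.5 kW

P_hyd ≈ 210 kW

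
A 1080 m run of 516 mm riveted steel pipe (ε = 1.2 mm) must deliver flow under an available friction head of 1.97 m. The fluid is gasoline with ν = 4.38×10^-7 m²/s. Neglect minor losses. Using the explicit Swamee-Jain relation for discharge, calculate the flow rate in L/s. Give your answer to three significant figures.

Swamee-Jain (Type II): Q = -0.965·√(gD⁵h_f/L)·ln[ε/(3.7D) + √(3.17ν²L/(gD³h_f))]
√(gD⁵h_f/L) = √(9.81·0.516⁵·1.97/1080) = 0.02558
ε/(3.7D) = 6.29×10^-4; √(3.17ν²L/(gD³h_f)) = 1.57×10^-5
Q = -0.965·0.02558·ln(6.443×10^-4) = 0.1814 m³/s
Check: V = 0.867 m/s, Re = 1.02×10^6, f = 0.02462, h_f = 1.98 m ≈ 1.97 m ✓

Q ≈ 181 L/s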